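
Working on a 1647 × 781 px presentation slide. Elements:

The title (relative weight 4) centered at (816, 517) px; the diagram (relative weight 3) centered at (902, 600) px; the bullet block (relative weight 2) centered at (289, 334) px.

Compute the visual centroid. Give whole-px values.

(728, 504)

Σw = 4 + 3 + 2 = 9.
x-moment: 4·816 + 3·902 + 2·289 = 6548; centroid 6548/9 ≈ 727.56.
y-moment: 4·517 + 3·600 + 2·334 = 4536; centroid 4536/9 ≈ 504.00.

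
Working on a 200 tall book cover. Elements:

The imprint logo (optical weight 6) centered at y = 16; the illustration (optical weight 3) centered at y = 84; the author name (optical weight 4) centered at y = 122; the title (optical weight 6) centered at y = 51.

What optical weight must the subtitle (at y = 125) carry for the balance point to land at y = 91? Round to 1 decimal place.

w ≈ 17.3

Fixed elements: Σw = 6 + 3 + 4 + 6 = 19, Σw·y = 6·16 + 3·84 + 4·122 + 6·51 = 1142.
Balance at y = 91 requires (1142 + w·125) / (19 + w) = 91.
Rearranging, w·(125 − 91) = 91·19 − 1142 = 587, so w ≈ 587/34 = 17.26.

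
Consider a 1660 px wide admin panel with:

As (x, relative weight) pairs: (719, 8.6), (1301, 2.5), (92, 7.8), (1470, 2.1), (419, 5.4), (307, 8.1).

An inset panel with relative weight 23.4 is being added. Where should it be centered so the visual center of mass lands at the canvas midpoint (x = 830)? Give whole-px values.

x ≈ 1285

After adding the inset panel, total weight = 8.6 + 2.5 + 7.8 + 2.1 + 5.4 + 8.1 + 23.4 = 57.9.
Along x: (17989.8 + 23.4·x) / 57.9 = 830 (existing moment 8.6·719 + 2.5·1301 + 7.8·92 + 2.1·1470 + 5.4·419 + 8.1·307 = 17989.8) ⇒ x = (48057.0 − 17989.8) / 23.4 ≈ 1284.92.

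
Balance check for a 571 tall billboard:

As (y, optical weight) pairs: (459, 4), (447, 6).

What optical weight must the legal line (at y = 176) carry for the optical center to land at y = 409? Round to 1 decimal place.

w ≈ 1.8

Known weights sum to 4 + 6 = 10; their moment is 4·459 + 6·447 = 4518.
Set Σw·y/Σw = 409: (4518 + 176w) = 409·(10 + w).
So w = (409·10 − 4518)/(176 − 409) = -428/-233 ≈ 1.84.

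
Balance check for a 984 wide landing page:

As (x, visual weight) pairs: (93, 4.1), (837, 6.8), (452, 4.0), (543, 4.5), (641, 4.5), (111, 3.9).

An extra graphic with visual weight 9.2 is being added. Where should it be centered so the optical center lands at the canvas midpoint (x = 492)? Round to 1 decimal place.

After adding the extra graphic, total weight = 4.1 + 6.8 + 4.0 + 4.5 + 4.5 + 3.9 + 9.2 = 37.0.
x: target moment 37.0×492 = 18204.0; current 4.1·93 + 6.8·837 + 4.0·452 + 4.5·543 + 4.5·641 + 3.9·111 = 13641.8; the extra graphic supplies 4562.2, so x = 4562.2/9.2 ≈ 495.89.

x ≈ 495.9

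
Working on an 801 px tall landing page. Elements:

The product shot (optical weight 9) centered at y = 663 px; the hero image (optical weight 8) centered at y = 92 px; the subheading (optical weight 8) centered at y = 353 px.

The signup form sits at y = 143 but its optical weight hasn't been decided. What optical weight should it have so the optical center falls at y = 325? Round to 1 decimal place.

Known weights sum to 9 + 8 + 8 = 25; their moment is 9·663 + 8·92 + 8·353 = 9527.
Set Σw·y/Σw = 325: (9527 + 143w) = 325·(25 + w).
Rearranging, w·(143 − 325) = 325·25 − 9527 = -1402, so w ≈ -1402/-182 = 7.70.

w ≈ 7.7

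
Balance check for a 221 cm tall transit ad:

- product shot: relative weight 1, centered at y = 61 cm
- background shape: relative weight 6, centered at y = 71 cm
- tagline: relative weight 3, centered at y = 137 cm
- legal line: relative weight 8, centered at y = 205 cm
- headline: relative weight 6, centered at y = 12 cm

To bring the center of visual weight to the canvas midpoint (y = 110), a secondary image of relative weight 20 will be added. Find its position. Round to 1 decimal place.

With the secondary image, Σw becomes 1 + 6 + 3 + 8 + 6 + 20 = 44.
y: target moment 44×110 = 4840; current 1·61 + 6·71 + 3·137 + 8·205 + 6·12 = 2610; the secondary image supplies 2230, so y = 2230/20 ≈ 111.50.

y ≈ 111.5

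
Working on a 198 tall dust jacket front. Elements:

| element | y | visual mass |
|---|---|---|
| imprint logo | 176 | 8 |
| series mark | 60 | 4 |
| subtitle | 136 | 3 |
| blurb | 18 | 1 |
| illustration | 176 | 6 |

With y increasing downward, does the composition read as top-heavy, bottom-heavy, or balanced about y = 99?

Total weight = 8 + 4 + 3 + 1 + 6 = 22.
y-moment: 8·176 + 4·60 + 3·136 + 1·18 + 6·176 = 3130; centroid 3130/22 ≈ 142.27.
142.3 vs midline 99 → bottom-heavy.

bottom-heavy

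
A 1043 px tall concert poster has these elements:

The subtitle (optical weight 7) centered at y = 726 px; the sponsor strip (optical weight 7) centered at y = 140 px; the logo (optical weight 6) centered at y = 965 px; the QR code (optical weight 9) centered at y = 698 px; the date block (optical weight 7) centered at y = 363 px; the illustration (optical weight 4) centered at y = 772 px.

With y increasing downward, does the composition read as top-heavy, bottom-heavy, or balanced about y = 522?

Total weight = 7 + 7 + 6 + 9 + 7 + 4 = 40.
Σw·y = 23763; ȳ = 23763/40 ≈ 594.08.
594.1 lies below (larger y than) the midline 522, so the layout is bottom-heavy.

bottom-heavy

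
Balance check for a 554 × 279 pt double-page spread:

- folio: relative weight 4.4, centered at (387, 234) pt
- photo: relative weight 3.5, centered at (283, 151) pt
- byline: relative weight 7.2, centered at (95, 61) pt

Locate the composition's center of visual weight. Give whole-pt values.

(224, 132)

Weights sum to 4.4 + 3.5 + 7.2 = 15.1.
x: (4.4·387 + 3.5·283 + 7.2·95) / 15.1 = 3377.3 / 15.1 ≈ 223.66
y: (4.4·234 + 3.5·151 + 7.2·61) / 15.1 = 1997.3 / 15.1 ≈ 132.27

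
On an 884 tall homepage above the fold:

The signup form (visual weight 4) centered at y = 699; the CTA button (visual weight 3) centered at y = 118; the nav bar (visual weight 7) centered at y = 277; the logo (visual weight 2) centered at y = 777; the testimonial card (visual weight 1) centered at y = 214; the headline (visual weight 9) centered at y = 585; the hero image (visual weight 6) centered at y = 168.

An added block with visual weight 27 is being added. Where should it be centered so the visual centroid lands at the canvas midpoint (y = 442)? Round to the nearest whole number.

With the added block, Σw becomes 4 + 3 + 7 + 2 + 1 + 9 + 6 + 27 = 59.
Along y: (13130 + 27·y) / 59 = 442 (existing moment 4·699 + 3·118 + 7·277 + 2·777 + 1·214 + 9·585 + 6·168 = 13130) ⇒ y = (26078 − 13130) / 27 ≈ 479.56.

y ≈ 480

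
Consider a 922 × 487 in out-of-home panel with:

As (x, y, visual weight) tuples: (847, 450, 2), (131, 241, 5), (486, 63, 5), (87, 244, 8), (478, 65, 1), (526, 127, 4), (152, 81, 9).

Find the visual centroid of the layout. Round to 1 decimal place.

(277.2, 166.9)

Total weight = 2 + 5 + 5 + 8 + 1 + 4 + 9 = 34.
Σw·x = 9425; x̄ = 9425/34 ≈ 277.21.
Σw·y = 5674; ȳ = 5674/34 ≈ 166.88.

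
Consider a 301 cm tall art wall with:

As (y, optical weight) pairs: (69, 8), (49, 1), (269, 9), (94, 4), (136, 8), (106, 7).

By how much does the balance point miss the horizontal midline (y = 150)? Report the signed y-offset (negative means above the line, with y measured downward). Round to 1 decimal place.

Σw = 8 + 1 + 9 + 4 + 8 + 7 = 37.
Σw·y = 5228; ȳ = 5228/37 ≈ 141.30.
Difference: 141.30 − 150 ≈ -8.70.

≈ -8.7 cm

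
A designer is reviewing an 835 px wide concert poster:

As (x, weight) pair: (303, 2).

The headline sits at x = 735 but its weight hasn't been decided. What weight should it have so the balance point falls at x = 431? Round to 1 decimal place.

The single fixed element contributes weight 2, moment 2·303 = 606.
Balance at x = 431 requires (606 + w·735) / (2 + w) = 431.
So w = (431·2 − 606)/(735 − 431) = 256/304 ≈ 0.84.

w ≈ 0.8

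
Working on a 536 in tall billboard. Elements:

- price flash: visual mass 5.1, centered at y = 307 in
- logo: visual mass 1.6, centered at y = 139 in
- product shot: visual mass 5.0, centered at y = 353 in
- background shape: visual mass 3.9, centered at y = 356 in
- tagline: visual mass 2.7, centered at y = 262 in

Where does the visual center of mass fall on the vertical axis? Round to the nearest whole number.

y ≈ 309

Σw = 5.1 + 1.6 + 5.0 + 3.9 + 2.7 = 18.3.
y-moment: 5.1·307 + 1.6·139 + 5.0·353 + 3.9·356 + 2.7·262 = 5648.9; centroid 5648.9/18.3 ≈ 308.68.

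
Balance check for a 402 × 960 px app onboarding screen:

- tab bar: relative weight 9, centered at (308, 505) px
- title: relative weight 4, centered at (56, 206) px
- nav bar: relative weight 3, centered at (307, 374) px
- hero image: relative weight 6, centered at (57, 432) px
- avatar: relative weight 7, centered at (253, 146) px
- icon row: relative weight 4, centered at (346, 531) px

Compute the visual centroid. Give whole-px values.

(225, 371)

Σw = 9 + 4 + 3 + 6 + 7 + 4 = 33.
x-moment: 9·308 + 4·56 + 3·307 + 6·57 + 7·253 + 4·346 = 7414; centroid 7414/33 ≈ 224.67.
y-moment: 9·505 + 4·206 + 3·374 + 6·432 + 7·146 + 4·531 = 12229; centroid 12229/33 ≈ 370.58.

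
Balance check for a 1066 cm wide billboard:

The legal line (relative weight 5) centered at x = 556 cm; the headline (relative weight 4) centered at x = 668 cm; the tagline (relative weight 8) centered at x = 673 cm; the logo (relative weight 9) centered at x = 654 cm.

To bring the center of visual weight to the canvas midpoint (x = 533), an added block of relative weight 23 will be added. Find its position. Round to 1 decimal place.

With the added block, Σw becomes 5 + 4 + 8 + 9 + 23 = 49.
Along x: (16722 + 23·x) / 49 = 533 (existing moment 5·556 + 4·668 + 8·673 + 9·654 = 16722) ⇒ x = (26117 − 16722) / 23 ≈ 408.48.

x ≈ 408.5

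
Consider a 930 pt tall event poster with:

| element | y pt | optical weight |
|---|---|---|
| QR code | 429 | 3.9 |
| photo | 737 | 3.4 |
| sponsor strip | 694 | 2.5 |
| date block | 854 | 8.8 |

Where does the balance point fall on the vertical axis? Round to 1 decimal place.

y ≈ 722.0

Total weight = 3.9 + 3.4 + 2.5 + 8.8 = 18.6.
y-moment: 3.9·429 + 3.4·737 + 2.5·694 + 8.8·854 = 13429.1; centroid 13429.1/18.6 ≈ 721.99.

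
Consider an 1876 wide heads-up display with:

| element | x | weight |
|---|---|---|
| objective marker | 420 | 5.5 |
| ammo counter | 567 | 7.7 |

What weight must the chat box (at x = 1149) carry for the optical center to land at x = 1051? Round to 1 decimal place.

w ≈ 73.4

Known weights sum to 5.5 + 7.7 = 13.2; their moment is 5.5·420 + 7.7·567 = 6675.9.
Balance at x = 1051 requires (6675.9 + w·1149) / (13.2 + w) = 1051.
So w = (1051·13.2 − 6675.9)/(1149 − 1051) = 7197.3/98 ≈ 73.44.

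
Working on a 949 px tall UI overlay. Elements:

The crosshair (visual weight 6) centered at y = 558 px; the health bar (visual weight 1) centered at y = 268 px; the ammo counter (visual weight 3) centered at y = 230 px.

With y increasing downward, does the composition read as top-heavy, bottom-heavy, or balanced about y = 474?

Σw = 6 + 1 + 3 = 10.
y: (6·558 + 1·268 + 3·230) / 10 = 4306 / 10 ≈ 430.60
Since 430.6 is above (smaller y than) 474, the composition reads top-heavy.

top-heavy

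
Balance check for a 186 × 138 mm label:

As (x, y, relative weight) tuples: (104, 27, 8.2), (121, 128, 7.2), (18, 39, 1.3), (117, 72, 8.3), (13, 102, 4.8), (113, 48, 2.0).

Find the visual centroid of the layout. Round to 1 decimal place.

Σw = 8.2 + 7.2 + 1.3 + 8.3 + 4.8 + 2.0 = 31.8.
x: moment 3006.9 / weight 31.8 ≈ 94.56
y: moment 2376.9 / weight 31.8 ≈ 74.75

(94.6, 74.7)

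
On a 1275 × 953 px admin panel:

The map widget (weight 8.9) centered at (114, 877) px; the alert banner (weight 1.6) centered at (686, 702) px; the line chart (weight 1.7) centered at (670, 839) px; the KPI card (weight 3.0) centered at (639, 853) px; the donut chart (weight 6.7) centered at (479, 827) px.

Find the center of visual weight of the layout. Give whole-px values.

(383, 843)

Σw = 8.9 + 1.6 + 1.7 + 3.0 + 6.7 = 21.9.
x: (8.9·114 + 1.6·686 + 1.7·670 + 3.0·639 + 6.7·479) / 21.9 = 8377.5 / 21.9 ≈ 382.53
y: (8.9·877 + 1.6·702 + 1.7·839 + 3.0·853 + 6.7·827) / 21.9 = 18454.7 / 21.9 ≈ 842.68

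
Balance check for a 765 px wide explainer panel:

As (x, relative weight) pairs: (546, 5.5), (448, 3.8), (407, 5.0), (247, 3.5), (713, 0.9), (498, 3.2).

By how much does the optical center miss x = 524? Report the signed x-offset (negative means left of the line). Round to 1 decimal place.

Σw = 5.5 + 3.8 + 5.0 + 3.5 + 0.9 + 3.2 = 21.9.
x: moment 9840.2 / weight 21.9 ≈ 449.32
Offset from x = 524: 449.32 − 524 ≈ -74.68.

≈ -74.7 px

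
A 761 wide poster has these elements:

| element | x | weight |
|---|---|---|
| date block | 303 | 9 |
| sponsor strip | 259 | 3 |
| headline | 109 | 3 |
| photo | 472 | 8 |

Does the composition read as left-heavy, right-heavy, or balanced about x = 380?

left-heavy

Weights sum to 9 + 3 + 3 + 8 = 23.
x: (9·303 + 3·259 + 3·109 + 8·472) / 23 = 7607 / 23 ≈ 330.74
330.7 lies left of the midline 380, so the layout is left-heavy.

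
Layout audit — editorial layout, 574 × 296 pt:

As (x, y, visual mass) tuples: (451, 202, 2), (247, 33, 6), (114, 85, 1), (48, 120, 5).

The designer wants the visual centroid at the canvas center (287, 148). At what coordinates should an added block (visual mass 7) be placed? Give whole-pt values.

(470, 260)

After adding the added block, total weight = 2 + 6 + 1 + 5 + 7 = 21.
x: target moment 21×287 = 6027; current 2·451 + 6·247 + 1·114 + 5·48 = 2738; the added block supplies 3289, so x = 3289/7 ≈ 469.86.
y: target moment 21×148 = 3108; current 2·202 + 6·33 + 1·85 + 5·120 = 1287; the added block supplies 1821, so y = 1821/7 ≈ 260.14.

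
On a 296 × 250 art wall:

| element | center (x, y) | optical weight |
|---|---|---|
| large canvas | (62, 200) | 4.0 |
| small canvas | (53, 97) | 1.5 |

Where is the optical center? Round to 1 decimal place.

(59.5, 171.9)

Σw = 4.0 + 1.5 = 5.5.
Σw·x = 4.0·62 + 1.5·53 = 327.5, so x̄ = 327.5/5.5 ≈ 59.55.
Σw·y = 4.0·200 + 1.5·97 = 945.5, so ȳ = 945.5/5.5 ≈ 171.91.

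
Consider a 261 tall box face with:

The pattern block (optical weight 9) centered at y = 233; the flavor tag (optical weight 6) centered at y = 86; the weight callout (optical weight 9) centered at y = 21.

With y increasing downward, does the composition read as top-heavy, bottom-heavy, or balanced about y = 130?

top-heavy

Σw = 9 + 6 + 9 = 24.
y: (9·233 + 6·86 + 9·21) / 24 = 2802 / 24 ≈ 116.75
116.8 lies above (smaller y than) the midline 130, so the layout is top-heavy.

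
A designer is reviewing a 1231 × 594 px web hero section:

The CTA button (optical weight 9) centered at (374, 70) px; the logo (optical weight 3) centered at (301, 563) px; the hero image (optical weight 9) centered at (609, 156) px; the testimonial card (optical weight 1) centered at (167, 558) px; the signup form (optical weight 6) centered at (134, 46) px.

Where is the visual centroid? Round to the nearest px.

Weights sum to 9 + 3 + 9 + 1 + 6 = 28.
x: (9·374 + 3·301 + 9·609 + 1·167 + 6·134) / 28 = 10721 / 28 ≈ 382.89
y: (9·70 + 3·563 + 9·156 + 1·558 + 6·46) / 28 = 4557 / 28 ≈ 162.75

(383, 163)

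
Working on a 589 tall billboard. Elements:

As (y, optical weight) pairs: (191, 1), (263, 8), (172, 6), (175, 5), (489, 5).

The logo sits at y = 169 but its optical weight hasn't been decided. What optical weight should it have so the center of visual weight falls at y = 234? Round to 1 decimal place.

w ≈ 12.3

Fixed elements: Σw = 1 + 8 + 6 + 5 + 5 = 25, Σw·y = 1·191 + 8·263 + 6·172 + 5·175 + 5·489 = 6647.
For the centroid to hit 234: (6647 + w·169) / (25 + w) = 234.
Solving: w = (234·25 − 6647) / (169 − 234) = -797 / -65 ≈ 12.26.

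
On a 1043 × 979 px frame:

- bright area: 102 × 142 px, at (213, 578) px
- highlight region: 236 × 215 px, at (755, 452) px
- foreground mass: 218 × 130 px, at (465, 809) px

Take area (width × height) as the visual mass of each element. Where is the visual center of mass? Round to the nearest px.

(583, 580)

Areas → weights: bright area 102·142 = 14484, highlight region 236·215 = 50740, foreground mass 218·130 = 28340; Σw = 93564.
Σw·x = 14484·213 + 50740·755 + 28340·465 = 54571892, so x̄ = 54571892/93564 ≈ 583.26.
Σw·y = 14484·578 + 50740·452 + 28340·809 = 54233292, so ȳ = 54233292/93564 ≈ 579.64.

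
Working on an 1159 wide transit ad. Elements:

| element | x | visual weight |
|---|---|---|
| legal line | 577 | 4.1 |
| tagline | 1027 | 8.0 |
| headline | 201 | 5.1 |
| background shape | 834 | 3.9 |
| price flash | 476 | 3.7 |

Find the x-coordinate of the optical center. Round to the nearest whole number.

Weights sum to 4.1 + 8.0 + 5.1 + 3.9 + 3.7 = 24.8.
x-moment: 4.1·577 + 8.0·1027 + 5.1·201 + 3.9·834 + 3.7·476 = 16620.6; centroid 16620.6/24.8 ≈ 670.19.

x ≈ 670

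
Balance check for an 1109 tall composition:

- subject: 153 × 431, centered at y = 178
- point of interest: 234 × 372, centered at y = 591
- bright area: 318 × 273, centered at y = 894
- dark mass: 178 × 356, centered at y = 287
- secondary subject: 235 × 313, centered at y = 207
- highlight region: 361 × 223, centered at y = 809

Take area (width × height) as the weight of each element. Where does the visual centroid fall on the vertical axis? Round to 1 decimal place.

y ≈ 523.4

Areas: subject 153·431 = 65943, point of interest 234·372 = 87048, bright area 318·273 = 86814, dark mass 178·356 = 63368, secondary subject 235·313 = 73555, highlight region 361·223 = 80503. Total weight = 457231.
y: moment 239334366 / weight 457231 ≈ 523.44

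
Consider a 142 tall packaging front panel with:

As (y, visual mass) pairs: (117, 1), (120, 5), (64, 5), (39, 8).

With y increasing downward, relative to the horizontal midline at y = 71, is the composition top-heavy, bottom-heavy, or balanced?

balanced

Weights sum to 1 + 5 + 5 + 8 = 19.
y: (1·117 + 5·120 + 5·64 + 8·39) / 19 = 1349 / 19 ≈ 71.00
71.00 = 71 exactly: balanced.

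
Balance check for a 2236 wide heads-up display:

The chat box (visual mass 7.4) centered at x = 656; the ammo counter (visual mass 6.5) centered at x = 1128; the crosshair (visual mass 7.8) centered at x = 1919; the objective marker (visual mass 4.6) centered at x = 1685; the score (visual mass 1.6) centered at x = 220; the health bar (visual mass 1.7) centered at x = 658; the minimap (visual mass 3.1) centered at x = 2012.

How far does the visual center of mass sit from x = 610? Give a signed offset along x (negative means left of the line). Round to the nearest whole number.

Σw = 7.4 + 6.5 + 7.8 + 4.6 + 1.6 + 1.7 + 3.1 = 32.7.
Σw·x = 42613.4; x̄ = 42613.4/32.7 ≈ 1303.16.
Difference: 1303.16 − 610 ≈ 693.16.

≈ 693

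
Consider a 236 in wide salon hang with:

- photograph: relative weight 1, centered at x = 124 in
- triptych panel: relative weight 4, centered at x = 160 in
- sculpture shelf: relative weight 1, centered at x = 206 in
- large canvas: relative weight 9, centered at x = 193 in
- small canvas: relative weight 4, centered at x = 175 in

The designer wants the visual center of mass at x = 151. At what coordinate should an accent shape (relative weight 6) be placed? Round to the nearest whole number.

After adding the accent shape, total weight = 1 + 4 + 1 + 9 + 4 + 6 = 25.
Along x: (3407 + 6·x) / 25 = 151 (existing moment 1·124 + 4·160 + 1·206 + 9·193 + 4·175 = 3407) ⇒ x = (3775 − 3407) / 6 ≈ 61.33.

x ≈ 61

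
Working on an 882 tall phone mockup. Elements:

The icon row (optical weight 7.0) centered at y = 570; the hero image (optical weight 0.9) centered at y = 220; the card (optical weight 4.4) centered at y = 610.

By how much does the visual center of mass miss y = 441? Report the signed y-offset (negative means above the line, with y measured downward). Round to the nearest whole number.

Weights sum to 7.0 + 0.9 + 4.4 = 12.3.
y-moment: 7.0·570 + 0.9·220 + 4.4·610 = 6872.0; centroid 6872.0/12.3 ≈ 558.70.
Against y = 441, that's 558.70 − 441 = 117.70.

≈ 118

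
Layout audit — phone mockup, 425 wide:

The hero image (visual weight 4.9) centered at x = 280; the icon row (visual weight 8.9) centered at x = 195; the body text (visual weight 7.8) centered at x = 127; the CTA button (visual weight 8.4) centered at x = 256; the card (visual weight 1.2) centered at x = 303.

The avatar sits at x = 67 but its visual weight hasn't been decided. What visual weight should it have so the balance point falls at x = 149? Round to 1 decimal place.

Fixed elements: Σw = 4.9 + 8.9 + 7.8 + 8.4 + 1.2 = 31.2, Σw·x = 4.9·280 + 8.9·195 + 7.8·127 + 8.4·256 + 1.2·303 = 6612.1.
Set Σw·x/Σw = 149: (6612.1 + 67w) = 149·(31.2 + w).
So w = (149·31.2 − 6612.1)/(67 − 149) = -1963.3/-82 ≈ 23.94.

w ≈ 23.9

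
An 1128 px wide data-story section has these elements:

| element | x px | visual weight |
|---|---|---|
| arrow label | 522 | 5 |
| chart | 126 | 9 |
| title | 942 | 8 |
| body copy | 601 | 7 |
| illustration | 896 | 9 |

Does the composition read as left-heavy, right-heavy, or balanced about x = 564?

Weights sum to 5 + 9 + 8 + 7 + 9 = 38.
Σw·x = 5·522 + 9·126 + 8·942 + 7·601 + 9·896 = 23551, so x̄ = 23551/38 ≈ 619.76.
619.8 vs midline 564 → right-heavy.

right-heavy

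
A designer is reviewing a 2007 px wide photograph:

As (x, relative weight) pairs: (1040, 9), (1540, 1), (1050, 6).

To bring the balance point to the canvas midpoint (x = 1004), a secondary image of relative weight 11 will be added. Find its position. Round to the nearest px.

x ≈ 901

With the secondary image, Σw becomes 9 + 1 + 6 + 11 = 27.
Along x: (17200 + 11·x) / 27 = 1004 (existing moment 9·1040 + 1·1540 + 6·1050 = 17200) ⇒ x = (27108 − 17200) / 11 ≈ 900.73.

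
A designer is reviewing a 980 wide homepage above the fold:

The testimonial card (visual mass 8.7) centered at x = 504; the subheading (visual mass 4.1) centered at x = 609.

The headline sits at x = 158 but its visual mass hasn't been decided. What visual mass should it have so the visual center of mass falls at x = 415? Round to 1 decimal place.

Fixed elements: Σw = 8.7 + 4.1 = 12.8, Σw·x = 8.7·504 + 4.1·609 = 6881.7.
Balance at x = 415 requires (6881.7 + w·158) / (12.8 + w) = 415.
Rearranging, w·(158 − 415) = 415·12.8 − 6881.7 = -1569.7, so w ≈ -1569.7/-257 = 6.11.

w ≈ 6.1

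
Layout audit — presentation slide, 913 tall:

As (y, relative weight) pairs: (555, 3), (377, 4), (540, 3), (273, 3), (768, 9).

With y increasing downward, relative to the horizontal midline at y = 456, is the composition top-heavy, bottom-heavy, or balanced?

bottom-heavy

Weights sum to 3 + 4 + 3 + 3 + 9 = 22.
y: (3·555 + 4·377 + 3·540 + 3·273 + 9·768) / 22 = 12524 / 22 ≈ 569.27
569.3 vs midline 456 → bottom-heavy.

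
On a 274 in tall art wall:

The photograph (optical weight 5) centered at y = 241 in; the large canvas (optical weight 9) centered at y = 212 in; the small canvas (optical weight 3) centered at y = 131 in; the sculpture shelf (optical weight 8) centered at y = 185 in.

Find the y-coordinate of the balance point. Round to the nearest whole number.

y ≈ 199

Σw = 5 + 9 + 3 + 8 = 25.
y-moment: 5·241 + 9·212 + 3·131 + 8·185 = 4986; centroid 4986/25 ≈ 199.44.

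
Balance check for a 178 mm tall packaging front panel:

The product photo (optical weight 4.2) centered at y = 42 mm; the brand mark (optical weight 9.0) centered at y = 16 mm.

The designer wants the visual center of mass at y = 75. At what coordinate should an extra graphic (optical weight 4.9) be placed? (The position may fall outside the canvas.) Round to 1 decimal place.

With the extra graphic, Σw becomes 4.2 + 9.0 + 4.9 = 18.1.
y: need Σw·y = 18.1·75 = 1357.5. Existing = 4.2·42 + 9.0·16 = 320.4. Remainder 1037.1 / 4.9 ≈ 211.65.

y ≈ 211.7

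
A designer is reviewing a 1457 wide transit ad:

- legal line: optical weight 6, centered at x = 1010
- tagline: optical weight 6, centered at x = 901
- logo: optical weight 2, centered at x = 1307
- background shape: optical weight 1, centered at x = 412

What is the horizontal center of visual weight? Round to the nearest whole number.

Weights sum to 6 + 6 + 2 + 1 = 15.
Σw·x = 6·1010 + 6·901 + 2·1307 + 1·412 = 14492, so x̄ = 14492/15 ≈ 966.13.

x ≈ 966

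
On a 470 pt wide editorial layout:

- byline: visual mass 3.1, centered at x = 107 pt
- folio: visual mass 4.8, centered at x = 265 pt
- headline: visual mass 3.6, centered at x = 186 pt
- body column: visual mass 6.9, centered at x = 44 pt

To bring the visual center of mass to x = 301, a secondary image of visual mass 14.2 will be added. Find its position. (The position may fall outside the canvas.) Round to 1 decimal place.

x ≈ 509.6

After adding the secondary image, total weight = 3.1 + 4.8 + 3.6 + 6.9 + 14.2 = 32.6.
Along x: (2576.9 + 14.2·x) / 32.6 = 301 (existing moment 3.1·107 + 4.8·265 + 3.6·186 + 6.9·44 = 2576.9) ⇒ x = (9812.6 − 2576.9) / 14.2 ≈ 509.56.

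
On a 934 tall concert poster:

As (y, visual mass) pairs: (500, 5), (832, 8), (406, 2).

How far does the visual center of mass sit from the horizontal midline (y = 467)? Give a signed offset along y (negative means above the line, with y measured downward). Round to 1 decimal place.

≈ 197.5

Total weight = 5 + 8 + 2 = 15.
y: (5·500 + 8·832 + 2·406) / 15 = 9968 / 15 ≈ 664.53
Against y = 467, that's 664.53 − 467 = 197.53.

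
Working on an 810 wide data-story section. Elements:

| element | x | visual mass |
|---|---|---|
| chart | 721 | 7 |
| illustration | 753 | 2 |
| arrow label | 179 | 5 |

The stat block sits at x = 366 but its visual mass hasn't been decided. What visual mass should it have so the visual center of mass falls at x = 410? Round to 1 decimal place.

w ≈ 38.8

Known weights sum to 7 + 2 + 5 = 14; their moment is 7·721 + 2·753 + 5·179 = 7448.
Balance at x = 410 requires (7448 + w·366) / (14 + w) = 410.
So w = (410·14 − 7448)/(366 − 410) = -1708/-44 ≈ 38.82.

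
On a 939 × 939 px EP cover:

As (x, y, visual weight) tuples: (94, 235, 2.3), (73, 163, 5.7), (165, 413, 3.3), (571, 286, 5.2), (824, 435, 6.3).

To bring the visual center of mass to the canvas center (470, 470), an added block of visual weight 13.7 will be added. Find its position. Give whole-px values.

After adding the added block, total weight = 2.3 + 5.7 + 3.3 + 5.2 + 6.3 + 13.7 = 36.5.
Along x: (9337.2 + 13.7·x) / 36.5 = 470 (existing moment 2.3·94 + 5.7·73 + 3.3·165 + 5.2·571 + 6.3·824 = 9337.2) ⇒ x = (17155.0 − 9337.2) / 13.7 ≈ 570.64.
Along y: (7060.2 + 13.7·y) / 36.5 = 470 (existing moment 2.3·235 + 5.7·163 + 3.3·413 + 5.2·286 + 6.3·435 = 7060.2) ⇒ y = (17155.0 − 7060.2) / 13.7 ≈ 736.85.

(571, 737)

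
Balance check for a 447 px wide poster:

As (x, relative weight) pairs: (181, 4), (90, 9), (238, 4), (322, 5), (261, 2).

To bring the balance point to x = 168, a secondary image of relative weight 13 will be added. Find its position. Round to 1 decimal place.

x ≈ 122.9

After adding the secondary image, total weight = 4 + 9 + 4 + 5 + 2 + 13 = 37.
x: need Σw·x = 37·168 = 6216. Existing = 4·181 + 9·90 + 4·238 + 5·322 + 2·261 = 4618. Remainder 1598 / 13 ≈ 122.92.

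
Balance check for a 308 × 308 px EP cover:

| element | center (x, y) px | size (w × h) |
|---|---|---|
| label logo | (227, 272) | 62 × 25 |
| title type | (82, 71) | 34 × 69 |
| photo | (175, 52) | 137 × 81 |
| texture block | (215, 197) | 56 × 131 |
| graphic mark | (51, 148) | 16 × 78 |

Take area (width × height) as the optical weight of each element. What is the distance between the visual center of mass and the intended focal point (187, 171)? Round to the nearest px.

≈ 54 px

Taking area as weight: label logo 62·25 = 1550, title type 34·69 = 2346, photo 137·81 = 11097, texture block 56·131 = 7336, graphic mark 16·78 = 1248. Sum 23577.
x: (1550·227 + 2346·82 + 11097·175 + 7336·215 + 1248·51) / 23577 = 4127085 / 23577 ≈ 175.05
y: (1550·272 + 2346·71 + 11097·52 + 7336·197 + 1248·148) / 23577 = 2795106 / 23577 ≈ 118.55
Offset from (187, 171): Δx ≈ -11.95, Δy ≈ -52.45; distance = √(Δx² + Δy²) ≈ 53.79.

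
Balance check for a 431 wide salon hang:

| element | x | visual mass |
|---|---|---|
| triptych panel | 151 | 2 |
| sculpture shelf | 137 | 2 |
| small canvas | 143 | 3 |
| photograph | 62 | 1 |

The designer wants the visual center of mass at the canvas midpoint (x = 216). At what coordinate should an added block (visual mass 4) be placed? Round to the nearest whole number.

New total weight: (2 + 2 + 3 + 1) + 4 = 12.
x: need Σw·x = 12·216 = 2592. Existing = 2·151 + 2·137 + 3·143 + 1·62 = 1067. Remainder 1525 / 4 ≈ 381.25.

x ≈ 381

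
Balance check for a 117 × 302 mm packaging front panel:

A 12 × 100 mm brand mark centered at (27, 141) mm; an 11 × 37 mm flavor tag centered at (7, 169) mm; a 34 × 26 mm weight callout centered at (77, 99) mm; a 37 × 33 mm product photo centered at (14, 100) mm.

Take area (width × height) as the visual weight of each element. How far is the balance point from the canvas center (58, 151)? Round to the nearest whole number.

Areas → weights: brand mark 12·100 = 1200, flavor tag 11·37 = 407, weight callout 34·26 = 884, product photo 37·33 = 1221; Σw = 3712.
x-moment: 1200·27 + 407·7 + 884·77 + 1221·14 = 120411; centroid 120411/3712 ≈ 32.44.
y-moment: 1200·141 + 407·169 + 884·99 + 1221·100 = 447599; centroid 447599/3712 ≈ 120.58.
Relative to (58, 151): Δ = (-25.56, -30.42); |Δ| = √(-25.56² + -30.42²) ≈ 39.73.

≈ 40 mm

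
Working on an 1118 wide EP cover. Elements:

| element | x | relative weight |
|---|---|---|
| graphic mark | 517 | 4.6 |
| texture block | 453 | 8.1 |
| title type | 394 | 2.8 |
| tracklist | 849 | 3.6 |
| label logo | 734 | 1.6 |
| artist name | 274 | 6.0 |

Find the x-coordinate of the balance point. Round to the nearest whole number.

x ≈ 488

Σw = 4.6 + 8.1 + 2.8 + 3.6 + 1.6 + 6.0 = 26.7.
Σw·x = 13025.5; x̄ = 13025.5/26.7 ≈ 487.85.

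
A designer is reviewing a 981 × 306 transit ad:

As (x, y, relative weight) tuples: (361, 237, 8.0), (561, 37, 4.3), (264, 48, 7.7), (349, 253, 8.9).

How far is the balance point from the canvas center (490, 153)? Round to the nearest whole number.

Weights sum to 8.0 + 4.3 + 7.7 + 8.9 = 28.9.
x: (8.0·361 + 4.3·561 + 7.7·264 + 8.9·349) / 28.9 = 10439.2 / 28.9 ≈ 361.22
y: (8.0·237 + 4.3·37 + 7.7·48 + 8.9·253) / 28.9 = 4676.4 / 28.9 ≈ 161.81
Offset from (490, 153): Δx ≈ -128.78, Δy ≈ 8.81; distance = √(Δx² + Δy²) ≈ 129.08.

≈ 129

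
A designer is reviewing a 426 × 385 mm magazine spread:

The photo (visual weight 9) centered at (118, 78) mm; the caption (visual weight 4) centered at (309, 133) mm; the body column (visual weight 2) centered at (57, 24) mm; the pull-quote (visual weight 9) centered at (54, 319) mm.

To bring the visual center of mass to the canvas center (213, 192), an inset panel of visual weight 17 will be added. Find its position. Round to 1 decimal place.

With the inset panel, Σw becomes 9 + 4 + 2 + 9 + 17 = 41.
x: target moment 41×213 = 8733; current 9·118 + 4·309 + 2·57 + 9·54 = 2898; the inset panel supplies 5835, so x = 5835/17 ≈ 343.24.
y: target moment 41×192 = 7872; current 9·78 + 4·133 + 2·24 + 9·319 = 4153; the inset panel supplies 3719, so y = 3719/17 ≈ 218.76.

(343.2, 218.8)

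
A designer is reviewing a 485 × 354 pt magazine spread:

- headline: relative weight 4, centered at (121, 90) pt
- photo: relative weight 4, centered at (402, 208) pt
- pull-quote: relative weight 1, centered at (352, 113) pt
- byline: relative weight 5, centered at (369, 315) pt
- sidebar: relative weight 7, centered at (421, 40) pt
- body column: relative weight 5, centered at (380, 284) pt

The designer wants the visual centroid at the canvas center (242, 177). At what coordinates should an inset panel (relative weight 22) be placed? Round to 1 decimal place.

(112.7, 178.0)

After adding the inset panel, total weight = 4 + 4 + 1 + 5 + 7 + 5 + 22 = 48.
Along x: (9136 + 22·x) / 48 = 242 (existing moment 4·121 + 4·402 + 1·352 + 5·369 + 7·421 + 5·380 = 9136) ⇒ x = (11616 − 9136) / 22 ≈ 112.73.
Along y: (4580 + 22·y) / 48 = 177 (existing moment 4·90 + 4·208 + 1·113 + 5·315 + 7·40 + 5·284 = 4580) ⇒ y = (8496 − 4580) / 22 ≈ 178.00.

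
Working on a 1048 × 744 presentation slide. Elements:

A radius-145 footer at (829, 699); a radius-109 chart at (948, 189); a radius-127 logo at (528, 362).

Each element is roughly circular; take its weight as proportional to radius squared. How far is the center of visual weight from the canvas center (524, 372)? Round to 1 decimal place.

Weights ∝ r²: footer 145² = 21025, chart 109² = 11881, logo 127² = 16129; Σw = 49035.
x-moment: 21025·829 + 11881·948 + 16129·528 = 37209025; centroid 37209025/49035 ≈ 758.83.
y-moment: 21025·699 + 11881·189 + 16129·362 = 22780682; centroid 22780682/49035 ≈ 464.58.
From (524, 372): dx = 234.83, dy = 92.58, so the distance is √(dx²+dy²) ≈ 252.42.

≈ 252.4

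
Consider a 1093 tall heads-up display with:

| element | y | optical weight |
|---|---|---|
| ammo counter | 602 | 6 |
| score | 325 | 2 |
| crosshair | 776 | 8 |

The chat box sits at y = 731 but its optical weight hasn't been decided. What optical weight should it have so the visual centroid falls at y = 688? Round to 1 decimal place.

Known weights sum to 6 + 2 + 8 = 16; their moment is 6·602 + 2·325 + 8·776 = 10470.
Set Σw·y/Σw = 688: (10470 + 731w) = 688·(16 + w).
Solving: w = (688·16 − 10470) / (731 − 688) = 538 / 43 ≈ 12.51.

w ≈ 12.5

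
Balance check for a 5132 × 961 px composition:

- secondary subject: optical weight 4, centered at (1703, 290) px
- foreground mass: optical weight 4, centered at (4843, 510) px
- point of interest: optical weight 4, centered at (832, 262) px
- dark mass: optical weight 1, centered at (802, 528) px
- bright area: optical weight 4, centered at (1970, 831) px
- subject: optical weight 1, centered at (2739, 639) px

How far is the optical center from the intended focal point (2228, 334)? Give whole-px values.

Total weight = 4 + 4 + 4 + 1 + 4 + 1 = 18.
Σw·x = 40933; x̄ = 40933/18 ≈ 2274.06.
Σw·y = 8739; ȳ = 8739/18 ≈ 485.50.
From (2228, 334): dx = 46.06, dy = 151.50, so the distance is √(dx²+dy²) ≈ 158.35.

≈ 158 px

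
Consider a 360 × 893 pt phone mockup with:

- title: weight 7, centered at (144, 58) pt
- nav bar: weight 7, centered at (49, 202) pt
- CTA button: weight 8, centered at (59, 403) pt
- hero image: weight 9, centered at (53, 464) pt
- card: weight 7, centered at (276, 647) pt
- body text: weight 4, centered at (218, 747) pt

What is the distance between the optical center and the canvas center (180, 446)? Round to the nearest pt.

Total weight = 7 + 7 + 8 + 9 + 7 + 4 = 42.
x: (7·144 + 7·49 + 8·59 + 9·53 + 7·276 + 4·218) / 42 = 5104 / 42 ≈ 121.52
y: (7·58 + 7·202 + 8·403 + 9·464 + 7·647 + 4·747) / 42 = 16737 / 42 ≈ 398.50
Offset from (180, 446): Δx ≈ -58.48, Δy ≈ -47.50; distance = √(Δx² + Δy²) ≈ 75.34.

≈ 75 pt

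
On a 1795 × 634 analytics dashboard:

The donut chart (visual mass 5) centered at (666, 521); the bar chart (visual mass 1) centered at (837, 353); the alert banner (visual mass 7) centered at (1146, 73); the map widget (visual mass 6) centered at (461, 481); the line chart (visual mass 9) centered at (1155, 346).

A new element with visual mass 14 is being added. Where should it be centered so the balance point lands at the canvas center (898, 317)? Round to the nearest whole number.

(883, 275)

New total weight: (5 + 1 + 7 + 6 + 9) + 14 = 42.
Along x: (25350 + 14·x) / 42 = 898 (existing moment 5·666 + 1·837 + 7·1146 + 6·461 + 9·1155 = 25350) ⇒ x = (37716 − 25350) / 14 ≈ 883.29.
Along y: (9469 + 14·y) / 42 = 317 (existing moment 5·521 + 1·353 + 7·73 + 6·481 + 9·346 = 9469) ⇒ y = (13314 − 9469) / 14 ≈ 274.64.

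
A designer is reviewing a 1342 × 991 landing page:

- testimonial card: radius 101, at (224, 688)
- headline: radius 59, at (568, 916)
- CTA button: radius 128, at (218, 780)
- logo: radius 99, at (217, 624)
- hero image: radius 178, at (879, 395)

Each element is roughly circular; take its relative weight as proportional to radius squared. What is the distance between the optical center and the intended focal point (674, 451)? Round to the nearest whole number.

r² weights: testimonial card 101² = 10201, headline 59² = 3481, CTA button 128² = 16384, logo 99² = 9801, hero image 178² = 31684. Total = 71551.
x: (10201·224 + 3481·568 + 16384·218 + 9801·217 + 31684·879) / 71551 = 37810997 / 71551 ≈ 528.45
y: (10201·688 + 3481·916 + 16384·780 + 9801·624 + 31684·395) / 71551 = 41617408 / 71551 ≈ 581.65
Relative to (674, 451): Δ = (-145.55, 130.65); |Δ| = √(-145.55² + 130.65²) ≈ 195.59.

≈ 196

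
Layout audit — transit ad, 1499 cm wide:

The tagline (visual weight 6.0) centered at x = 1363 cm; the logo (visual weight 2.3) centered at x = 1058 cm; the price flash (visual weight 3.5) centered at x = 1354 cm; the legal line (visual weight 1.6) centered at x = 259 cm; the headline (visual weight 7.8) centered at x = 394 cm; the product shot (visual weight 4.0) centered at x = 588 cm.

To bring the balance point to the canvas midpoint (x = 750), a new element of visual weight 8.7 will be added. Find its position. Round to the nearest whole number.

New total weight: (6.0 + 2.3 + 3.5 + 1.6 + 7.8 + 4.0) + 8.7 = 33.9.
x: need Σw·x = 33.9·750 = 25425.0. Existing = 6.0·1363 + 2.3·1058 + 3.5·1354 + 1.6·259 + 7.8·394 + 4.0·588 = 21190.0. Remainder 4235.0 / 8.7 ≈ 486.78.

x ≈ 487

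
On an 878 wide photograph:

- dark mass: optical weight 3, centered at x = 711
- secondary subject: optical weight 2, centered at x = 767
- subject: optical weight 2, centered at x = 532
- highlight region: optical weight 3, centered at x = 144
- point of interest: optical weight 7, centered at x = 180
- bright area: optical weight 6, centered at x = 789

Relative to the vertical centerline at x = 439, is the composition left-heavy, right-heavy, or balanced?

Σw = 3 + 2 + 2 + 3 + 7 + 6 = 23.
Σw·x = 11157; x̄ = 11157/23 ≈ 485.09.
Since 485.1 is right of 439, the composition reads right-heavy.

right-heavy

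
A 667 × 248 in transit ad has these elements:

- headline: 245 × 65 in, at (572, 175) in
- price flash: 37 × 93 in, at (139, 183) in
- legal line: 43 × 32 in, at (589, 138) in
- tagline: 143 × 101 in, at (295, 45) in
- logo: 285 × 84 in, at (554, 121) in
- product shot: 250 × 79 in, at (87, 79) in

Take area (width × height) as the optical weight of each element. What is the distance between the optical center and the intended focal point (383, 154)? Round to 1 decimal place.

Areas: headline 245·65 = 15925, price flash 37·93 = 3441, legal line 43·32 = 1376, tagline 143·101 = 14443, logo 285·84 = 23940, product shot 250·79 = 19750. Total weight = 78875.
Σw·x = 29639558; x̄ = 29639558/78875 ≈ 375.78.
Σw·y = 8713391; ȳ = 8713391/78875 ≈ 110.47.
Offset from (383, 154): Δx ≈ -7.22, Δy ≈ -43.53; distance = √(Δx² + Δy²) ≈ 44.12.

≈ 44.1 in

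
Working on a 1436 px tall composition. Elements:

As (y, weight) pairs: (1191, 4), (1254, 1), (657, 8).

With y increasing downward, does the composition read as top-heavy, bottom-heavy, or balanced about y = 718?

bottom-heavy

Σw = 4 + 1 + 8 = 13.
y: (4·1191 + 1·1254 + 8·657) / 13 = 11274 / 13 ≈ 867.23
Since 867.2 is below (larger y than) 718, the composition reads bottom-heavy.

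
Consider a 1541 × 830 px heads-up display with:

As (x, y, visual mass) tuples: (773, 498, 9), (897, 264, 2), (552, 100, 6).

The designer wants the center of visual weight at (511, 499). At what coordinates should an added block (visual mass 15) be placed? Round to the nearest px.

New total weight: (9 + 2 + 6) + 15 = 32.
Along x: (12063 + 15·x) / 32 = 511 (existing moment 9·773 + 2·897 + 6·552 = 12063) ⇒ x = (16352 − 12063) / 15 ≈ 285.93.
Along y: (5610 + 15·y) / 32 = 499 (existing moment 9·498 + 2·264 + 6·100 = 5610) ⇒ y = (15968 − 5610) / 15 ≈ 690.53.

(286, 691)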